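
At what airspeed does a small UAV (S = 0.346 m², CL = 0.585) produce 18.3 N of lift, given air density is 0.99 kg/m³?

L = ½ρv²S·CL ⇒ v = √(2L/(ρ·S·CL))
v = √(2 × 18.3 / (0.99 × 0.346 × 0.585)) = √182.6 = 13.5 m/s

v = 13.5 m/s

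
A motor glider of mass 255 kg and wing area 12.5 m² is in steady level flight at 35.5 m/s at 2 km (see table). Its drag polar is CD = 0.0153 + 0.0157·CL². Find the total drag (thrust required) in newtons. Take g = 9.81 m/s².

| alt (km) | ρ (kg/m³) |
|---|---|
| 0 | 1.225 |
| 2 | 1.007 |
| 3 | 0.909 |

D = 134 N

At 2 km, from the table: ρ = 1.007 kg/m³.
Level flight ⇒ L = W = m·g = 255 × 9.81 = 2501.6 N.
Dynamic pressure q = 0.5 × 1.007 × 35.5² = 634.5 Pa.
CL = 2W/(ρv²S) = 2×2501.6/(1.007×35.5²×12.5) = 0.3154.
CD = 0.0153 + 0.0157 × 0.3154² = 0.01686.
D = q·S·CD = 634.5 × 12.5 × 0.01686 = 133.7 N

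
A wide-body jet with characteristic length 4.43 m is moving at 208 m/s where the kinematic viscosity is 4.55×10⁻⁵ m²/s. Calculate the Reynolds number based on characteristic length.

Re = 2.03×10^7

Re = v·c/ν = 208 × 4.43 / (4.55×10⁻⁵) = 2.03×10^7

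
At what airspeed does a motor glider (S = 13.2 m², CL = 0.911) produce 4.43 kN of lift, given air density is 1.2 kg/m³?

v = 24.8 m/s

L = ½ρv²S·CL ⇒ v = √(2L/(ρ·S·CL))
v = √(2 × 4430 / (1.2 × 13.2 × 0.911)) = √614 = 24.8 m/s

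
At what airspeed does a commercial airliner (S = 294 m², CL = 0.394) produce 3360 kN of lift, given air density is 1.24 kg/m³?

L = ½ρv²S·CL ⇒ v = √(2L/(ρ·S·CL))
v = √(2 × 3.36×10^6 / (1.24 × 294 × 0.394)) = √46780 = 216 m/s

v = 216 m/s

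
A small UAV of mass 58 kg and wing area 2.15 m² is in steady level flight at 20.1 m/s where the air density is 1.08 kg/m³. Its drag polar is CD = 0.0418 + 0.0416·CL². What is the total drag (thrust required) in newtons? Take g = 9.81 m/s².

D = 48.3 N

Weight W = mg = 58 × 9.81 = 568.98 N; in level flight L = W.
Dynamic pressure q = 0.5 × 1.08 × 20.1² = 218.2 Pa.
Required CL = L/(qS) = 568.98/(218.2·2.15) = 1.213.
CD = 0.0418 + 0.0416 × 1.213² = 0.103.
D = q·S·CD = 218.2 × 2.15 × 0.103 = 48.32 N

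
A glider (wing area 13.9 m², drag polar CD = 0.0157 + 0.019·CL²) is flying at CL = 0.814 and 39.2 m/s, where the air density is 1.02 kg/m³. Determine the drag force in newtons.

CD = 0.0157 + 0.019 × 0.814² = 0.02829
D = ½ρv²S·CD = ½ × 1.02 × 39.2² × 13.9 × 0.02829 = 308 N

D = 308 N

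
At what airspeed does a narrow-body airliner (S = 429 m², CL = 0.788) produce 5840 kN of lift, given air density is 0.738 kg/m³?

L = ½ρv²S·CL ⇒ v = √(2L/(ρ·S·CL))
v = √(2 × 5.84×10^6 / (0.738 × 429 × 0.788)) = √46820 = 216 m/s

v = 216 m/s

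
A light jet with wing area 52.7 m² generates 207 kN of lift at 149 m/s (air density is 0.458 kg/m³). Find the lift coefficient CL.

CL = 0.773

From L = ½ρv²S·CL, rearranging gives CL = 2L/(ρv²S).
CL = 2 × 2.07×10^5 / (0.458 × 149² × 52.7) = 0.773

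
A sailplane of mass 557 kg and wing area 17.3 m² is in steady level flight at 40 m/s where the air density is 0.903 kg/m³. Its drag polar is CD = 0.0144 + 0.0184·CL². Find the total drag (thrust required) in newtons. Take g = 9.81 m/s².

D = 224 N

Level flight ⇒ L = W = m·g = 557 × 9.81 = 5464.2 N.
Dynamic pressure q = 0.5 × 0.903 × 40² = 722.4 Pa.
Required CL = L/(qS) = 5464.2/(722.4·17.3) = 0.4372.
CD = 0.0144 + 0.0184 × 0.4372² = 0.01792.
D = q·S·CD = 722.4 × 17.3 × 0.01792 = 223.9 N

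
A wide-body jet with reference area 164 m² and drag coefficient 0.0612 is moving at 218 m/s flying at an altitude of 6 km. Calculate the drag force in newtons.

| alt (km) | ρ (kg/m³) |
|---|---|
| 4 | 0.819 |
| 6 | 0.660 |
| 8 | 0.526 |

At 6 km, from the table: ρ = 0.660 kg/m³.
Dynamic pressure q = ½ρv² = ½ × 0.66 × 218² = 15680 Pa.
D = q·S·CD = 15680 × 164 × 0.0612 = 1.57×10^5 N ≈ 157 kN

D = 1.57×10^5 N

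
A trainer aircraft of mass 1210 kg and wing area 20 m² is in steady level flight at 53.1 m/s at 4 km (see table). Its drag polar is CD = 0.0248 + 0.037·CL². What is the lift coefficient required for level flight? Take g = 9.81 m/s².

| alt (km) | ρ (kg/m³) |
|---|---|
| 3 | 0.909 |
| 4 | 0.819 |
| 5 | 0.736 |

CL = 0.514

At 4 km, from the table: ρ = 0.819 kg/m³.
In steady level flight, lift balances weight: W = mg = 1210 × 9.81 = 11870 N.
Dynamic pressure q = 0.5 × 0.819 × 53.1² = 1155 Pa.
CL = W/(q·S) = 11870 / (1155 × 20) = 0.514.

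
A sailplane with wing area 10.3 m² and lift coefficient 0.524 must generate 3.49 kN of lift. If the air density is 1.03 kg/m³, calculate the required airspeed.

v = 35.4 m/s

L = ½ρv²S·CL ⇒ v = √(2L/(ρ·S·CL))
v = √(2 × 3490 / (1.03 × 10.3 × 0.524)) = √1256 = 35.4 m/s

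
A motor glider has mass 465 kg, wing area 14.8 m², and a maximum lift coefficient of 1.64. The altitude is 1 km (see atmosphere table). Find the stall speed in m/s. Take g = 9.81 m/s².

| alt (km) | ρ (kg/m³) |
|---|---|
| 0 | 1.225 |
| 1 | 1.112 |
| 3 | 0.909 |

V_stall = 18.4 m/s

At 1 km, from the table: ρ = 1.112 kg/m³.
Stall occurs when L = W at CL,max. W = mg = 465 × 9.81 = 4562 N.
From L = ½ρV²S·CL,max = W: V_stall = √(2W/(ρSCL,max)) = √(2·4562/(1.112·14.8·1.64))
V_stall = √338 = 18.4 m/s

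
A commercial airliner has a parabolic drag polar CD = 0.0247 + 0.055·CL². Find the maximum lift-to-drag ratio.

(L/D)max = 13.6

For CD = CD0 + K·CL², (L/D)max occurs at CL* = √(CD0/K) and equals 1/(2√(K·CD0)).
(L/D)max = 1/(2√(0.055 × 0.0247)) = 1/(2 × 0.03686) = 13.6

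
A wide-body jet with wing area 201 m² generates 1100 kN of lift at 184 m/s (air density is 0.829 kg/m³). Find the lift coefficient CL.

From L = ½ρv²S·CL, rearranging gives CL = 2L/(ρv²S).
CL = 2 × 1.1×10^6 / (0.829 × 184² × 201) = 0.39

CL = 0.39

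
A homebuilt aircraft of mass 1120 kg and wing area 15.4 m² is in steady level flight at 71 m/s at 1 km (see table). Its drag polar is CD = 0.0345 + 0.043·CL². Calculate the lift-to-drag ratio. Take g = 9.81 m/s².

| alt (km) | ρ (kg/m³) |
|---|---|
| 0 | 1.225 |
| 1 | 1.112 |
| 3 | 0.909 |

At 1 km, from the table: ρ = 1.112 kg/m³.
Weight W = mg = 1120 × 9.81 = 10987 N; in level flight L = W.
Dynamic pressure q = 0.5 × 1.112 × 71² = 2803 Pa.
CL = W/(q·S) = 10987 / (2803 × 15.4) = 0.2546.
CD = 0.0345 + 0.043 × 0.2546² = 0.03729.
L/D = CL/CD = 0.2546 / 0.03729 = 6.83

L/D = 6.83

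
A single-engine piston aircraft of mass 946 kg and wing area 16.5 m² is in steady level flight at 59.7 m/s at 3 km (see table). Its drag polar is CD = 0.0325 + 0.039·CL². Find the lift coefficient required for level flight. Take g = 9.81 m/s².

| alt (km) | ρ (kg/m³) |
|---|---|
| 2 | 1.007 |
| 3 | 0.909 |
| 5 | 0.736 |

CL = 0.347

At 3 km, from the table: ρ = 0.909 kg/m³.
In steady level flight, lift balances weight: W = mg = 946 × 9.81 = 9280.3 N.
q = ½ρv² = ½ × 0.909 × 59.7² = 1620 Pa.
CL = 2W/(ρv²S) = 2×9280.3/(0.909×59.7²×16.5) = 0.3472.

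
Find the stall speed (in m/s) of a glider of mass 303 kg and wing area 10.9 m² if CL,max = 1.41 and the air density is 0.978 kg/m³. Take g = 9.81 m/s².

At stall, lift equals weight: L = W = m·g = 303 × 9.81 = 2972 N.
V_stall = √(2W/(ρ·S·CL,max)) = √(2 × 2972 / (0.978 × 10.9 × 1.41))
V_stall = √395.5 = 19.9 m/s

V_stall = 19.9 m/s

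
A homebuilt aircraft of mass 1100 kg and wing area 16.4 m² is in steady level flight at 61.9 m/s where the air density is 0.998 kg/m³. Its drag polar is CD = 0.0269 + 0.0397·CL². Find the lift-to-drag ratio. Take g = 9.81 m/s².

Level flight ⇒ L = W = m·g = 1100 × 9.81 = 10791 N.
Dynamic pressure q = 0.5 × 0.998 × 61.9² = 1912 Pa.
CL = 2W/(ρv²S) = 2×10791/(0.998×61.9²×16.4) = 0.3441.
CD = 0.0269 + 0.0397 × 0.3441² = 0.0316.
L/D = CL/CD = 0.3441 / 0.0316 = 10.9

L/D = 10.9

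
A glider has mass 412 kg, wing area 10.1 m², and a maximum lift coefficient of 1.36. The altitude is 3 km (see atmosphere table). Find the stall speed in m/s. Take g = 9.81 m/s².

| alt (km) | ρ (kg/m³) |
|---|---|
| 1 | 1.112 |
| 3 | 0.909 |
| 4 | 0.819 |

V_stall = 25.4 m/s

At 3 km, from the table: ρ = 0.909 kg/m³.
Weight W = mg = 412 × 9.81 = 4042 N.
V_stall = √(2W/(ρ·S·CL,max)) = √(2 × 4042 / (0.909 × 10.1 × 1.36))
V_stall = √647.4 = 25.4 m/s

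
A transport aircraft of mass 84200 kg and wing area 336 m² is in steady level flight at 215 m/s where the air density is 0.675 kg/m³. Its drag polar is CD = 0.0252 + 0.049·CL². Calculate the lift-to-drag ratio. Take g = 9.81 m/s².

Level flight ⇒ L = W = m·g = 84200 × 9.81 = 8.26×10^5 N.
q = ½ρv² = ½ × 0.675 × 215² = 15600 Pa.
CL = 2W/(ρv²S) = 2×8.26×10^5/(0.675×215²×336) = 0.1576.
CD = 0.0252 + 0.049 × 0.1576² = 0.02642.
L/D = CL/CD = 0.1576 / 0.02642 = 5.97

L/D = 5.97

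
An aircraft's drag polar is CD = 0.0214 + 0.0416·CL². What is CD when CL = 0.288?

CD = 0.0249

CD = 0.0214 + 0.0416 × 0.288² = 0.0214 + 0.00345 = 0.0249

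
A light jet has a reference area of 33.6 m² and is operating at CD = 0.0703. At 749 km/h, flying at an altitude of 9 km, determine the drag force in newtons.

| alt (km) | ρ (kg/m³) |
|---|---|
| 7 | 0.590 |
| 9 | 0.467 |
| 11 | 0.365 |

D = 23900 N

At 9 km, from the table: ρ = 0.467 kg/m³.
Convert speed: v = 749 km/h ÷ 3.6 = 208.1 m/s.
D = ½ρv²S·CD = ½ × 0.467 × 208.1² × 33.6 × 0.0703 = 23900 N ≈ 23.9 kN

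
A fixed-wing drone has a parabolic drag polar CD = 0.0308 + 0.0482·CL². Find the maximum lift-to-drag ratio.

For CD = CD0 + K·CL², (L/D)max occurs at CL* = √(CD0/K) and equals 1/(2√(K·CD0)).
(L/D)max = 1/(2√(0.0482 × 0.0308)) = 1/(2 × 0.03853) = 13

(L/D)max = 13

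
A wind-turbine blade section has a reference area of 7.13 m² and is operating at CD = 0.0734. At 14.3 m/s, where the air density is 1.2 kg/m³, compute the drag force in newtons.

Dynamic pressure q = ½ρv² = ½ × 1.2 × 14.3² = 122.7 Pa.
D = q·S·CD = 122.7 × 7.13 × 0.0734 = 64.2 N

D = 64.2 N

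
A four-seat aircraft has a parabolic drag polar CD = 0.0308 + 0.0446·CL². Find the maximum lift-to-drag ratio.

For CD = CD0 + K·CL², (L/D)max occurs at CL* = √(CD0/K) and equals 1/(2√(K·CD0)).
(L/D)max = 1/(2√(0.0446 × 0.0308)) = 1/(2 × 0.03706) = 13.5

(L/D)max = 13.5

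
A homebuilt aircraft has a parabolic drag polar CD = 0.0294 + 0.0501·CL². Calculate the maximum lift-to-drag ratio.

For CD = CD0 + K·CL², (L/D)max occurs at CL* = √(CD0/K) and equals 1/(2√(K·CD0)).
(L/D)max = 1/(2√(0.0501 × 0.0294)) = 1/(2 × 0.03838) = 13

(L/D)max = 13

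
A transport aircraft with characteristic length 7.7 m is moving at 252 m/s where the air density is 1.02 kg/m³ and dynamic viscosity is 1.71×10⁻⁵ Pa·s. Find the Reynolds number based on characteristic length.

Re = 1.16×10^8

Re = ρ·v·c/μ = 1.02 × 252 × 7.7 / (1.71×10⁻⁵) = 1.16×10^8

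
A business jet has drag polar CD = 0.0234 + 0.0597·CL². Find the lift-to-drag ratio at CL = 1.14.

CD = 0.0234 + 0.0597 × 1.14² = 0.101
L/D = CL/CD = 1.14 / 0.101 = 11.3

L/D = 11.3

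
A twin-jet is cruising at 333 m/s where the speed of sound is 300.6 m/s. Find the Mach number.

M = v/a = 333 / 300.6 = 1.11

M = 1.11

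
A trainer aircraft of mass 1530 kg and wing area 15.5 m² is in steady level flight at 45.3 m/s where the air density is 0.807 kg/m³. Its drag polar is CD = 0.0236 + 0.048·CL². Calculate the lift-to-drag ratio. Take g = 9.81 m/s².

Weight W = mg = 1530 × 9.81 = 15009 N; in level flight L = W.
Dynamic pressure q = 0.5 × 0.807 × 45.3² = 828 Pa.
CL = W/(q·S) = 15009 / (828 × 15.5) = 1.169.
CD = 0.0236 + 0.048 × 1.169² = 0.08925.
L/D = CL/CD = 1.169 / 0.08925 = 13.1

L/D = 13.1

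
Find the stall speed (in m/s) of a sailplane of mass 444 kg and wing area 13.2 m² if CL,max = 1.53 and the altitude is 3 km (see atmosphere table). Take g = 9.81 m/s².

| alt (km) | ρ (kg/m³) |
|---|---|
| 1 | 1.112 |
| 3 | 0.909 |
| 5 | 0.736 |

At 3 km, from the table: ρ = 0.909 kg/m³.
At stall, lift equals weight: L = W = m·g = 444 × 9.81 = 4356 N.
From L = ½ρV²S·CL,max = W: V_stall = √(2W/(ρSCL,max)) = √(2·4356/(0.909·13.2·1.53))
V_stall = √474.5 = 21.8 m/s

V_stall = 21.8 m/s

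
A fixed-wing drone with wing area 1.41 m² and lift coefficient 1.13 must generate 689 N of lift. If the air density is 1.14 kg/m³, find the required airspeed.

v = 27.5 m/s

L = ½ρv²S·CL ⇒ v = √(2L/(ρ·S·CL))
v = √(2 × 689 / (1.14 × 1.41 × 1.13)) = √758.7 = 27.5 m/s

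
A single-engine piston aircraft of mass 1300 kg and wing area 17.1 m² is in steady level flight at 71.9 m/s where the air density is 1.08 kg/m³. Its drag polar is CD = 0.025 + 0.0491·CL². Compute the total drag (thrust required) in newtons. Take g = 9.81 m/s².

D = 1360 N

Level flight ⇒ L = W = m·g = 1300 × 9.81 = 12753 N.
Dynamic pressure q = 0.5 × 1.08 × 71.9² = 2792 Pa.
CL = W/(q·S) = 12753 / (2792 × 17.1) = 0.2672.
CD = 0.025 + 0.0491 × 0.2672² = 0.0285.
D = q·S·CD = 2792 × 17.1 × 0.0285 = 1361 N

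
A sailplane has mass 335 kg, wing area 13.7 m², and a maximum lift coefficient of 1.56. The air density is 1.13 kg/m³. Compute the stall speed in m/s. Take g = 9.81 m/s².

At stall, lift equals weight: L = W = m·g = 335 × 9.81 = 3286 N.
V_stall = √(2W/(ρ·S·CL,max)) = √(2 × 3286 / (1.13 × 13.7 × 1.56))
V_stall = √272.2 = 16.5 m/s

V_stall = 16.5 m/s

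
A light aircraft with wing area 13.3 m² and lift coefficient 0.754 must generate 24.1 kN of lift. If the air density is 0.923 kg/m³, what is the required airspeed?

v = 72.2 m/s

L = ½ρv²S·CL ⇒ v = √(2L/(ρ·S·CL))
v = √(2 × 24100 / (0.923 × 13.3 × 0.754)) = √5207 = 72.2 m/s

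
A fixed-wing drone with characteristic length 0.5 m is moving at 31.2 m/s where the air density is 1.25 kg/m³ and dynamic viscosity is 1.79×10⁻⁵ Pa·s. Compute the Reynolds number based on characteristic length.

Re = 1.09×10^6

Re = ρ·v·c/μ = 1.25 × 31.2 × 0.5 / (1.79×10⁻⁵) = 1.09×10^6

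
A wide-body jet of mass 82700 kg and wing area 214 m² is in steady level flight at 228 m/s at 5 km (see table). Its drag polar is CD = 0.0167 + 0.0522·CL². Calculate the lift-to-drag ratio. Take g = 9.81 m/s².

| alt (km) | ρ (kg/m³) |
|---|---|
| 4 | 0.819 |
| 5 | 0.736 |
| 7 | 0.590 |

At 5 km, from the table: ρ = 0.736 kg/m³.
In steady level flight, lift balances weight: W = mg = 82700 × 9.81 = 8.1129×10^5 N.
Dynamic pressure q = 0.5 × 0.736 × 228² = 19130 Pa.
Required CL = L/(qS) = 8.1129×10^5/(19130·214) = 0.1982.
CD = 0.0167 + 0.0522 × 0.1982² = 0.01875.
L/D = CL/CD = 0.1982 / 0.01875 = 10.6

L/D = 10.6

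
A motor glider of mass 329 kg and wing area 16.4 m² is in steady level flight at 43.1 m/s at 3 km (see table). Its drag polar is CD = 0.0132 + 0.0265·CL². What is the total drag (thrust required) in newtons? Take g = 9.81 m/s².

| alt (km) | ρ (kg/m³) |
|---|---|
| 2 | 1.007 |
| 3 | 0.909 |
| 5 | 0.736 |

D = 203 N

At 3 km, from the table: ρ = 0.909 kg/m³.
In steady level flight, lift balances weight: W = mg = 329 × 9.81 = 3227.5 N.
q = ½ρv² = ½ × 0.909 × 43.1² = 844.3 Pa.
Required CL = L/(qS) = 3227.5/(844.3·16.4) = 0.2331.
CD = 0.0132 + 0.0265 × 0.2331² = 0.01464.
D = q·S·CD = 844.3 × 16.4 × 0.01464 = 202.7 N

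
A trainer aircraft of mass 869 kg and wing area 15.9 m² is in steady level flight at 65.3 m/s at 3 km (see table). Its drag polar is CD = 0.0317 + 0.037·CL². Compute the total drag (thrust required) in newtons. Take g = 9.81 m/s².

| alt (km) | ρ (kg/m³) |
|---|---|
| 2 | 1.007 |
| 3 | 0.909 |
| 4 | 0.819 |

D = 1060 N

At 3 km, from the table: ρ = 0.909 kg/m³.
In steady level flight, lift balances weight: W = mg = 869 × 9.81 = 8524.9 N.
q = ½ρv² = ½ × 0.909 × 65.3² = 1938 Pa.
CL = 2W/(ρv²S) = 2×8524.9/(0.909×65.3²×15.9) = 0.2767.
CD = 0.0317 + 0.037 × 0.2767² = 0.03453.
D = q·S·CD = 1938 × 15.9 × 0.03453 = 1064 N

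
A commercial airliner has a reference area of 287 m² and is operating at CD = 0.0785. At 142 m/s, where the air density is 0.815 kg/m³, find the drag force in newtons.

Dynamic pressure q = ½ρv² = ½ × 0.815 × 142² = 8217 Pa.
D = q·S·CD = 8217 × 287 × 0.0785 = 1.85×10^5 N ≈ 185 kN

D = 1.85×10^5 N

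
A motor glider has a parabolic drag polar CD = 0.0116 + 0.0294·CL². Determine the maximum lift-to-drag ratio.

(L/D)max = 27.1

For CD = CD0 + K·CL², (L/D)max occurs at CL* = √(CD0/K) and equals 1/(2√(K·CD0)).
(L/D)max = 1/(2√(0.0294 × 0.0116)) = 1/(2 × 0.01847) = 27.1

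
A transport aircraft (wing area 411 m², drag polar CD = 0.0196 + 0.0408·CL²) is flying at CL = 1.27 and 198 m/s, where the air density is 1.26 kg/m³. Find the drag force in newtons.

D = 8.67×10^5 N

CD = 0.0196 + 0.0408 × 1.27² = 0.08541
D = ½ρv²S·CD = ½ × 1.26 × 198² × 411 × 0.08541 = 8.67×10^5 N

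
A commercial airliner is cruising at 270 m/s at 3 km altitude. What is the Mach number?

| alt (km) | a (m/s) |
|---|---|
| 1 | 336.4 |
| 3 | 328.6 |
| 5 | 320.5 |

M = 0.822

At 3 km, from the table: a = 328.6 m/s.
M = v/a = 270 / 328.6 = 0.822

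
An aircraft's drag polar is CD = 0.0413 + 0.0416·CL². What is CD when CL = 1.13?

CD = 0.0413 + 0.0416 × 1.13² = 0.0413 + 0.05312 = 0.0944

CD = 0.0944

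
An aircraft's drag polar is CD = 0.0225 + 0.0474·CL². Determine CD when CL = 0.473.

CD = 0.0225 + 0.0474 × 0.473² = 0.0225 + 0.0106 = 0.0331

CD = 0.0331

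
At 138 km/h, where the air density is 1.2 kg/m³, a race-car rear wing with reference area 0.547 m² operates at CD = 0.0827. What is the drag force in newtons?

Convert speed: v = 138 km/h ÷ 3.6 = 38.33 m/s.
Dynamic pressure q = ½ρv² = ½ × 1.2 × 38.33² = 881.7 Pa.
D = q·S·CD = 881.7 × 0.547 × 0.0827 = 39.9 N

D = 39.9 N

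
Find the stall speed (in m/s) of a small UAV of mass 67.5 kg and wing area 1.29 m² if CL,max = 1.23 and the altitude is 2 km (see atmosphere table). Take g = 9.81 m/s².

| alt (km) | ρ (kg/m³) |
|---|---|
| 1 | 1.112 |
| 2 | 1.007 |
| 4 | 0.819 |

V_stall = 28.8 m/s

At 2 km, from the table: ρ = 1.007 kg/m³.
Weight W = mg = 67.5 × 9.81 = 662.2 N.
V_stall = √(2W/(ρ·S·CL,max)) = √(2 × 662.2 / (1.007 × 1.29 × 1.23))
V_stall = √828.9 = 28.8 m/s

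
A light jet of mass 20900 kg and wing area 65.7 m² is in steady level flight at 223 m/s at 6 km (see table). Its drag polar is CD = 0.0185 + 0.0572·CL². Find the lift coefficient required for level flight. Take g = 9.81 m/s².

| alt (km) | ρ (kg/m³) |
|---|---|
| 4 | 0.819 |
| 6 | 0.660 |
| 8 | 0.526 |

At 6 km, from the table: ρ = 0.660 kg/m³.
In steady level flight, lift balances weight: W = mg = 20900 × 9.81 = 2.0503×10^5 N.
Dynamic pressure q = 0.5 × 0.66 × 223² = 16410 Pa.
Required CL = L/(qS) = 2.0503×10^5/(16410·65.7) = 0.1902.

CL = 0.19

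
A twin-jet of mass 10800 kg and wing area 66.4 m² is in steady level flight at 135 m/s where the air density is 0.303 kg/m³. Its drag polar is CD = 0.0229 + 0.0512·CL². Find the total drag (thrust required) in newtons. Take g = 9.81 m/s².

D = 7330 N

Weight W = mg = 10800 × 9.81 = 1.0595×10^5 N; in level flight L = W.
q = ½ρv² = ½ × 0.303 × 135² = 2761 Pa.
CL = 2W/(ρv²S) = 2×1.0595×10^5/(0.303×135²×66.4) = 0.5779.
CD = 0.0229 + 0.0512 × 0.5779² = 0.04.
D = q·S·CD = 2761 × 66.4 × 0.04 = 7333 N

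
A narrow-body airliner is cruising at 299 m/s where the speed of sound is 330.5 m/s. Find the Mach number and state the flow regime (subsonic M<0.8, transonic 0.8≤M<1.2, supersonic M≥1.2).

M = 0.905 (transonic)

M = v/a = 299 / 330.5 = 0.905
M = 0.905 → transonic.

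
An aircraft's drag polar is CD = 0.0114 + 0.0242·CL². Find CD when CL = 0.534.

CD = 0.0114 + 0.0242 × 0.534² = 0.0114 + 0.006901 = 0.0183

CD = 0.0183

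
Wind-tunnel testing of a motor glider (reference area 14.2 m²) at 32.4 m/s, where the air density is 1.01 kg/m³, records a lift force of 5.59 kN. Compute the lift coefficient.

From L = ½ρv²S·CL, rearranging gives CL = 2L/(ρv²S).
CL = 2 × 5590 / (1.01 × 32.4² × 14.2) = 0.743

CL = 0.743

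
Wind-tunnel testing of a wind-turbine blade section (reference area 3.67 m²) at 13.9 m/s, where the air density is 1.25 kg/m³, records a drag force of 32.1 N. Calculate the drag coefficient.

From D = ½ρv²S·CD, rearranging gives CD = 2D/(ρv²S).
CD = 2 × 32.1 / (1.25 × 13.9² × 3.67) = 0.0724

CD = 0.0724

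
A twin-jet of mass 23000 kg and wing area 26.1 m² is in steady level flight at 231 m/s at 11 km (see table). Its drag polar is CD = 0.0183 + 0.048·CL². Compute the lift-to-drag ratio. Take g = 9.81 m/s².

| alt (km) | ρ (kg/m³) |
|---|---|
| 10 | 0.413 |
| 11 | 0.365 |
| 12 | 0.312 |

At 11 km, from the table: ρ = 0.365 kg/m³.
Weight W = mg = 23000 × 9.81 = 2.2563×10^5 N; in level flight L = W.
q = ½ρv² = ½ × 0.365 × 231² = 9738 Pa.
Required CL = L/(qS) = 2.2563×10^5/(9738·26.1) = 0.8877.
CD = 0.0183 + 0.048 × 0.8877² = 0.05613.
L/D = CL/CD = 0.8877 / 0.05613 = 15.8

L/D = 15.8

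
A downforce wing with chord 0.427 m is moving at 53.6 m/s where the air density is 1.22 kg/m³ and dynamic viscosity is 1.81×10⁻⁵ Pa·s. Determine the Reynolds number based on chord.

Re = 1.54×10^6

Re = ρ·v·c/μ = 1.22 × 53.6 × 0.427 / (1.81×10⁻⁵) = 1.54×10^6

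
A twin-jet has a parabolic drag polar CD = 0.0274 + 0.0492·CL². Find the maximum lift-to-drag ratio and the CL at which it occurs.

For CD = CD0 + K·CL², (L/D)max occurs at CL* = √(CD0/K) and equals 1/(2√(K·CD0)).
(L/D)max = 1/(2√(0.0492 × 0.0274)) = 1/(2 × 0.03672) = 13.6
CL* = √(0.0274/0.0492) = 0.746

(L/D)max = 13.6, at CL = 0.746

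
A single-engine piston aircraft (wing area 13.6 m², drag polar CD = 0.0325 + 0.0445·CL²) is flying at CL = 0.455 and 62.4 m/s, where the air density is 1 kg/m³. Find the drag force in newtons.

D = 1100 N

CD = 0.0325 + 0.0445 × 0.455² = 0.04171
D = ½ρv²S·CD = ½ × 1 × 62.4² × 13.6 × 0.04171 = 1100 N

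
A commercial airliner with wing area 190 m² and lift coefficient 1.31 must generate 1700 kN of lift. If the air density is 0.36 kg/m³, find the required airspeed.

L = ½ρv²S·CL ⇒ v = √(2L/(ρ·S·CL))
v = √(2 × 1.7×10^6 / (0.36 × 190 × 1.31)) = √37940 = 195 m/s

v = 195 m/s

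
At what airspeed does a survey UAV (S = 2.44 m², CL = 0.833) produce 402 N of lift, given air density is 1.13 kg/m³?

L = ½ρv²S·CL ⇒ v = √(2L/(ρ·S·CL))
v = √(2 × 402 / (1.13 × 2.44 × 0.833)) = √350.1 = 18.7 m/s

v = 18.7 m/s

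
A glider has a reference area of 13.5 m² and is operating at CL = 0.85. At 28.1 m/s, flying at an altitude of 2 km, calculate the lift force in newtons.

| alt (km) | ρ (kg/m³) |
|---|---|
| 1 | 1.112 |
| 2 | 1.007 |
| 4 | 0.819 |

L = 4560 N

At 2 km, from the table: ρ = 1.007 kg/m³.
Dynamic pressure q = ½ρv² = ½ × 1.007 × 28.1² = 397.6 Pa.
L = q·S·CL = 397.6 × 13.5 × 0.85 = 4560 N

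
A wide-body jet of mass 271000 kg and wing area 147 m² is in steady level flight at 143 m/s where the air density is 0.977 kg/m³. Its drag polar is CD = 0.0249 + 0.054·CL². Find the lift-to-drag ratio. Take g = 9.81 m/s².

In steady level flight, lift balances weight: W = mg = 271000 × 9.81 = 2.6585×10^6 N.
q = ½ρv² = ½ × 0.977 × 143² = 9989 Pa.
Required CL = L/(qS) = 2.6585×10^6/(9989·147) = 1.81.
CD = 0.0249 + 0.054 × 1.81² = 0.2019.
L/D = CL/CD = 1.81 / 0.2019 = 8.97

L/D = 8.97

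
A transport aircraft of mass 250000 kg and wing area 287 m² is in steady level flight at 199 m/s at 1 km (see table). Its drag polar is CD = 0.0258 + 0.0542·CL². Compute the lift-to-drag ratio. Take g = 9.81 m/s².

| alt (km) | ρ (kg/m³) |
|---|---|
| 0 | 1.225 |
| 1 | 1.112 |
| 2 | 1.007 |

At 1 km, from the table: ρ = 1.112 kg/m³.
Weight W = mg = 250000 × 9.81 = 2.4525×10^6 N; in level flight L = W.
q = ½ρv² = ½ × 1.112 × 199² = 22020 Pa.
CL = W/(q·S) = 2.4525×10^6 / (22020 × 287) = 0.3881.
CD = 0.0258 + 0.0542 × 0.3881² = 0.03396.
L/D = CL/CD = 0.3881 / 0.03396 = 11.4

L/D = 11.4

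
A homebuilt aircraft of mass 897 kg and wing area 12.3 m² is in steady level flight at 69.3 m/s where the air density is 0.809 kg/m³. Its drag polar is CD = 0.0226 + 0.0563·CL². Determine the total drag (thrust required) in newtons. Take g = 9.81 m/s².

D = 722 N

Weight W = mg = 897 × 9.81 = 8799.6 N; in level flight L = W.
Dynamic pressure q = 0.5 × 0.809 × 69.3² = 1943 Pa.
Required CL = L/(qS) = 8799.6/(1943·12.3) = 0.3683.
CD = 0.0226 + 0.0563 × 0.3683² = 0.03024.
D = q·S·CD = 1943 × 12.3 × 0.03024 = 722.5 N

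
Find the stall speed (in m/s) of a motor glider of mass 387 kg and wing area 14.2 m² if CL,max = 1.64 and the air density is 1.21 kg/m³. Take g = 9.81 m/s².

V_stall = 16.4 m/s

Weight W = mg = 387 × 9.81 = 3796 N.
From L = ½ρV²S·CL,max = W: V_stall = √(2W/(ρSCL,max)) = √(2·3796/(1.21·14.2·1.64))
V_stall = √269.5 = 16.4 m/s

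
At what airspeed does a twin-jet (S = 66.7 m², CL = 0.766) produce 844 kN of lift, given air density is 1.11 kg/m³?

L = ½ρv²S·CL ⇒ v = √(2L/(ρ·S·CL))
v = √(2 × 8.44×10^5 / (1.11 × 66.7 × 0.766)) = √29760 = 173 m/s

v = 173 m/s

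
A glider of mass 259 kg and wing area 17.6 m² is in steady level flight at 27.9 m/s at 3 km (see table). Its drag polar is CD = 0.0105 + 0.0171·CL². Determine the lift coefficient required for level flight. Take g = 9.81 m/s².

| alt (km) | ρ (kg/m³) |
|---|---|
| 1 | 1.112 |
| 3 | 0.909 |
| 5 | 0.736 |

At 3 km, from the table: ρ = 0.909 kg/m³.
Weight W = mg = 259 × 9.81 = 2540.8 N; in level flight L = W.
Dynamic pressure q = 0.5 × 0.909 × 27.9² = 353.8 Pa.
Required CL = L/(qS) = 2540.8/(353.8·17.6) = 0.4081.

CL = 0.408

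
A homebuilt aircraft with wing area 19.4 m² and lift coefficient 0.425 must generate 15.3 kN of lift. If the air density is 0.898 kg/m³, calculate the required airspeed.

v = 64.3 m/s

L = ½ρv²S·CL ⇒ v = √(2L/(ρ·S·CL))
v = √(2 × 15300 / (0.898 × 19.4 × 0.425)) = √4133 = 64.3 m/s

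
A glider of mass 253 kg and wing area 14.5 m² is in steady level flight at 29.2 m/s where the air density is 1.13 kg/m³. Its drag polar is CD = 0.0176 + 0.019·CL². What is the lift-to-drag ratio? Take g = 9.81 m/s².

In steady level flight, lift balances weight: W = mg = 253 × 9.81 = 2481.9 N.
Dynamic pressure q = 0.5 × 1.13 × 29.2² = 481.7 Pa.
CL = W/(q·S) = 2481.9 / (481.7 × 14.5) = 0.3553.
CD = 0.0176 + 0.019 × 0.3553² = 0.02.
L/D = CL/CD = 0.3553 / 0.02 = 17.8

L/D = 17.8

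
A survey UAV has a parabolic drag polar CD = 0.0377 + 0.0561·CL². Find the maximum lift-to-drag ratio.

For CD = CD0 + K·CL², (L/D)max occurs at CL* = √(CD0/K) and equals 1/(2√(K·CD0)).
(L/D)max = 1/(2√(0.0561 × 0.0377)) = 1/(2 × 0.04599) = 10.9

(L/D)max = 10.9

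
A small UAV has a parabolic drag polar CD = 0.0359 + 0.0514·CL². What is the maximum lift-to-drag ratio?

For CD = CD0 + K·CL², (L/D)max occurs at CL* = √(CD0/K) and equals 1/(2√(K·CD0)).
(L/D)max = 1/(2√(0.0514 × 0.0359)) = 1/(2 × 0.04296) = 11.6

(L/D)max = 11.6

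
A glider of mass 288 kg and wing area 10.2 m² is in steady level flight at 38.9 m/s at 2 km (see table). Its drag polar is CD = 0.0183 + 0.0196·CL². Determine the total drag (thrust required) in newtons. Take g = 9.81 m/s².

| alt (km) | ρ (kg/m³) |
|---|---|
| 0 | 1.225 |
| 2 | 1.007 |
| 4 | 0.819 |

D = 162 N

At 2 km, from the table: ρ = 1.007 kg/m³.
Weight W = mg = 288 × 9.81 = 2825.3 N; in level flight L = W.
q = ½ρv² = ½ × 1.007 × 38.9² = 761.9 Pa.
CL = 2W/(ρv²S) = 2×2825.3/(1.007×38.9²×10.2) = 0.3635.
CD = 0.0183 + 0.0196 × 0.3635² = 0.02089.
D = q·S·CD = 761.9 × 10.2 × 0.02089 = 162.3 N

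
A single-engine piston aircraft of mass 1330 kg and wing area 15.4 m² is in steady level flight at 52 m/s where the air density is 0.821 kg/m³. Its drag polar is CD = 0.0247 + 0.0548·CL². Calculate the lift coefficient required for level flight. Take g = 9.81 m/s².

In steady level flight, lift balances weight: W = mg = 1330 × 9.81 = 13047 N.
q = ½ρv² = ½ × 0.821 × 52² = 1110 Pa.
CL = W/(q·S) = 13047 / (1110 × 15.4) = 0.7633.

CL = 0.763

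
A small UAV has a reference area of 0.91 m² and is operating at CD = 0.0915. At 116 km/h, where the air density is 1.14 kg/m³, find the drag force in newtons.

D = 49.3 N

Convert speed: v = 116 km/h ÷ 3.6 = 32.22 m/s.
Dynamic pressure q = ½ρv² = ½ × 1.14 × 32.22² = 591.8 Pa.
D = q·S·CD = 591.8 × 0.91 × 0.0915 = 49.3 N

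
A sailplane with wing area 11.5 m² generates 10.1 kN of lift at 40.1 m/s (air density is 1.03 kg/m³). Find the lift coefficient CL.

From L = ½ρv²S·CL, rearranging gives CL = 2L/(ρv²S).
CL = 2 × 10100 / (1.03 × 40.1² × 11.5) = 1.06

CL = 1.06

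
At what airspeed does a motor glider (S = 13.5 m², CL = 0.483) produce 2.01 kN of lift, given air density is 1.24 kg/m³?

v = 22.3 m/s

L = ½ρv²S·CL ⇒ v = √(2L/(ρ·S·CL))
v = √(2 × 2010 / (1.24 × 13.5 × 0.483)) = √497.2 = 22.3 m/s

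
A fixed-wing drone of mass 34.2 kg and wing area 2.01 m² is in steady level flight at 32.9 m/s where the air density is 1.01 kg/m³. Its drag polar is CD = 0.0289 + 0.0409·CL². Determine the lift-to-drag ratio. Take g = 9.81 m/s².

L/D = 9.33

In steady level flight, lift balances weight: W = mg = 34.2 × 9.81 = 335.5 N.
Dynamic pressure q = 0.5 × 1.01 × 32.9² = 546.6 Pa.
CL = W/(q·S) = 335.5 / (546.6 × 2.01) = 0.3054.
CD = 0.0289 + 0.0409 × 0.3054² = 0.03271.
L/D = CL/CD = 0.3054 / 0.03271 = 9.33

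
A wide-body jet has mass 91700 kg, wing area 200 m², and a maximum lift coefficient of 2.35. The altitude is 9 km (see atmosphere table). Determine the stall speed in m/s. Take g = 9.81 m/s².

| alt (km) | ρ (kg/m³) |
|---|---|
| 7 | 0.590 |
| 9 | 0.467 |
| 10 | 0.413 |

At 9 km, from the table: ρ = 0.467 kg/m³.
Weight W = mg = 91700 × 9.81 = 8.996×10^5 N.
V_stall = √(2W/(ρ·S·CL,max)) = √(2 × 8.996×10^5 / (0.467 × 200 × 2.35))
V_stall = √8197 = 90.5 m/s

V_stall = 90.5 m/s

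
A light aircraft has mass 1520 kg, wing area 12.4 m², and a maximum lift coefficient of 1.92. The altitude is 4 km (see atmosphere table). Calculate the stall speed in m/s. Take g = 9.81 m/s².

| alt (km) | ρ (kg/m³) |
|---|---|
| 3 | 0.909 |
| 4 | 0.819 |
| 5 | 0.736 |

V_stall = 39.1 m/s

At 4 km, from the table: ρ = 0.819 kg/m³.
Stall occurs when L = W at CL,max. W = mg = 1520 × 9.81 = 14910 N.
V_stall = √(2W/(ρ·S·CL,max)) = √(2 × 14910 / (0.819 × 12.4 × 1.92))
V_stall = √1529 = 39.1 m/s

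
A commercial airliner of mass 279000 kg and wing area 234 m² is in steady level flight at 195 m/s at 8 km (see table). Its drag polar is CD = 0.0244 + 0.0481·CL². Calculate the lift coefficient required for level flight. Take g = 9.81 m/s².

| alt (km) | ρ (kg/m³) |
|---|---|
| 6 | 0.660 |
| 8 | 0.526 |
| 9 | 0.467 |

At 8 km, from the table: ρ = 0.526 kg/m³.
Level flight ⇒ L = W = m·g = 279000 × 9.81 = 2.737×10^6 N.
Dynamic pressure q = 0.5 × 0.526 × 195² = 10000 Pa.
CL = 2W/(ρv²S) = 2×2.737×10^6/(0.526×195²×234) = 1.17.

CL = 1.17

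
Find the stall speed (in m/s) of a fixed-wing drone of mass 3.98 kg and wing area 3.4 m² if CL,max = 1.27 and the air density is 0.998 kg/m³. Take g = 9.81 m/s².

At stall, lift equals weight: L = W = m·g = 3.98 × 9.81 = 39.04 N.
V_stall = √(2W/(ρ·S·CL,max)) = √(2 × 39.04 / (0.998 × 3.4 × 1.27))
V_stall = √18.12 = 4.26 m/s

V_stall = 4.26 m/s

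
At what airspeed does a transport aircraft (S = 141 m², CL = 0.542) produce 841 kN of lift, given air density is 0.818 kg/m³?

L = ½ρv²S·CL ⇒ v = √(2L/(ρ·S·CL))
v = √(2 × 8.41×10^5 / (0.818 × 141 × 0.542)) = √26910 = 164 m/s

v = 164 m/s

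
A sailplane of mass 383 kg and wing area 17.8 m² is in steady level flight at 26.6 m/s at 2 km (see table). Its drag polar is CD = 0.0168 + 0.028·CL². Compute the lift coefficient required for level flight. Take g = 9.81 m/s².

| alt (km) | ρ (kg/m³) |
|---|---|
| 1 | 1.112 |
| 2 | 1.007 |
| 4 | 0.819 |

At 2 km, from the table: ρ = 1.007 kg/m³.
In steady level flight, lift balances weight: W = mg = 383 × 9.81 = 3757.2 N.
Dynamic pressure q = 0.5 × 1.007 × 26.6² = 356.3 Pa.
CL = 2W/(ρv²S) = 2×3757.2/(1.007×26.6²×17.8) = 0.5925.

CL = 0.592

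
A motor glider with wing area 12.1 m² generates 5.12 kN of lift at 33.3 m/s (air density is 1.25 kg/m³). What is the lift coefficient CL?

CL = 0.611

From L = ½ρv²S·CL, rearranging gives CL = 2L/(ρv²S).
CL = 2 × 5120 / (1.25 × 33.3² × 12.1) = 0.611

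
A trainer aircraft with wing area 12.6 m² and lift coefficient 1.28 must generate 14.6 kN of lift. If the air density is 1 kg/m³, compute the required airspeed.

L = ½ρv²S·CL ⇒ v = √(2L/(ρ·S·CL))
v = √(2 × 14600 / (1 × 12.6 × 1.28)) = √1811 = 42.6 m/s

v = 42.6 m/s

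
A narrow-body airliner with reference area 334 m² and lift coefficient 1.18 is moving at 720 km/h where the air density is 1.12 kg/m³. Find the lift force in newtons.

L = 8.83×10^6 N

Convert speed: v = 720 km/h ÷ 3.6 = 200 m/s.
Dynamic pressure q = ½ρv² = ½ × 1.12 × 200² = 22400 Pa.
L = q·S·CL = 22400 × 334 × 1.18 = 8.83×10^6 N ≈ 8830 kN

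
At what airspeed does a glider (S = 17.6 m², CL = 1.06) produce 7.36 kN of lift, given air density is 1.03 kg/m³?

v = 27.7 m/s

L = ½ρv²S·CL ⇒ v = √(2L/(ρ·S·CL))
v = √(2 × 7360 / (1.03 × 17.6 × 1.06)) = √766 = 27.7 m/s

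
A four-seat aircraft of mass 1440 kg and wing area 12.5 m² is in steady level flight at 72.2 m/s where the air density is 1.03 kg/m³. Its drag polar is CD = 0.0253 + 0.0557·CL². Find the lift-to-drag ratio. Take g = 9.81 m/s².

Level flight ⇒ L = W = m·g = 1440 × 9.81 = 14126 N.
Dynamic pressure q = 0.5 × 1.03 × 72.2² = 2685 Pa.
CL = 2W/(ρv²S) = 2×14126/(1.03×72.2²×12.5) = 0.421.
CD = 0.0253 + 0.0557 × 0.421² = 0.03517.
L/D = CL/CD = 0.421 / 0.03517 = 12

L/D = 12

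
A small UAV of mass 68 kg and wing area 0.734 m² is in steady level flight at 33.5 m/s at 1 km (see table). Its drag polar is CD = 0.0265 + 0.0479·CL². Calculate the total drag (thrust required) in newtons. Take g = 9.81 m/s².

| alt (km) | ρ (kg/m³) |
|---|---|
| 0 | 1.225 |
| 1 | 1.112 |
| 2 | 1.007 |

D = 58.7 N

At 1 km, from the table: ρ = 1.112 kg/m³.
In steady level flight, lift balances weight: W = mg = 68 × 9.81 = 667.08 N.
q = ½ρv² = ½ × 1.112 × 33.5² = 624 Pa.
Required CL = L/(qS) = 667.08/(624·0.734) = 1.457.
CD = 0.0265 + 0.0479 × 1.457² = 0.1281.
D = q·S·CD = 624 × 0.734 × 0.1281 = 58.68 N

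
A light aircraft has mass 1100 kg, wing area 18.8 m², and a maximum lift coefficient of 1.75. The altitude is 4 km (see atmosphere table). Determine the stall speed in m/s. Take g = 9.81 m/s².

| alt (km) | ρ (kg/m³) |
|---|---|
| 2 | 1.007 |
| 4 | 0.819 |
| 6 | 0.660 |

At 4 km, from the table: ρ = 0.819 kg/m³.
Weight W = mg = 1100 × 9.81 = 10790 N.
V_stall = √(2W/(ρ·S·CL,max)) = √(2 × 10790 / (0.819 × 18.8 × 1.75))
V_stall = √801 = 28.3 m/s

V_stall = 28.3 m/s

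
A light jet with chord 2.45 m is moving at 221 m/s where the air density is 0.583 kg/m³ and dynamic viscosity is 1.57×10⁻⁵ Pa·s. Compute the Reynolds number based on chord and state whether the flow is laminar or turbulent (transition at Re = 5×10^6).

Re = 2.01×10^7 (turbulent)

Re = ρ·v·c/μ = 0.583 × 221 × 2.45 / (1.57×10⁻⁵) = 2.01×10^7
Since 2.01×10^7 > 5×10^6, the flow is turbulent.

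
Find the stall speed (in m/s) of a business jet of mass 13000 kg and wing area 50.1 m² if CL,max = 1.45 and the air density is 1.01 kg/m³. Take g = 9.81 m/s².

At stall, lift equals weight: L = W = m·g = 13000 × 9.81 = 1.275×10^5 N.
V_stall = √(2W/(ρ·S·CL,max)) = √(2 × 1.275×10^5 / (1.01 × 50.1 × 1.45))
V_stall = √3476 = 59 m/s

V_stall = 59 m/s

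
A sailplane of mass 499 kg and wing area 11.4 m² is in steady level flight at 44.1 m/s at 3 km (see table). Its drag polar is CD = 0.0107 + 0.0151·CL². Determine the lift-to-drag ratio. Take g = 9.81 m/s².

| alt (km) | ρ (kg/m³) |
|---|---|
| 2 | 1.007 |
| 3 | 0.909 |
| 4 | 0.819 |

At 3 km, from the table: ρ = 0.909 kg/m³.
Weight W = mg = 499 × 9.81 = 4895.2 N; in level flight L = W.
q = ½ρv² = ½ × 0.909 × 44.1² = 883.9 Pa.
CL = W/(q·S) = 4895.2 / (883.9 × 11.4) = 0.4858.
CD = 0.0107 + 0.0151 × 0.4858² = 0.01426.
L/D = CL/CD = 0.4858 / 0.01426 = 34.1

L/D = 34.1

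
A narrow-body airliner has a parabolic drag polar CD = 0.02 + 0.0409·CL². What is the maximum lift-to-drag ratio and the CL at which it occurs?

(L/D)max = 17.5, at CL = 0.699

For CD = CD0 + K·CL², (L/D)max occurs at CL* = √(CD0/K) and equals 1/(2√(K·CD0)).
(L/D)max = 1/(2√(0.0409 × 0.02)) = 1/(2 × 0.0286) = 17.5
CL* = √(0.02/0.0409) = 0.699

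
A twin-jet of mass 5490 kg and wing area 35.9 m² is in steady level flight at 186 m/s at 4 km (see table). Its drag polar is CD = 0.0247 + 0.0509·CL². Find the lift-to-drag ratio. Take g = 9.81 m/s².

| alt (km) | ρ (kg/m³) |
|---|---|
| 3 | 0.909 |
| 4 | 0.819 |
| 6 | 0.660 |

L/D = 4.19

At 4 km, from the table: ρ = 0.819 kg/m³.
In steady level flight, lift balances weight: W = mg = 5490 × 9.81 = 53857 N.
Dynamic pressure q = 0.5 × 0.819 × 186² = 14170 Pa.
Required CL = L/(qS) = 53857/(14170·35.9) = 0.1059.
CD = 0.0247 + 0.0509 × 0.1059² = 0.02527.
L/D = CL/CD = 0.1059 / 0.02527 = 4.19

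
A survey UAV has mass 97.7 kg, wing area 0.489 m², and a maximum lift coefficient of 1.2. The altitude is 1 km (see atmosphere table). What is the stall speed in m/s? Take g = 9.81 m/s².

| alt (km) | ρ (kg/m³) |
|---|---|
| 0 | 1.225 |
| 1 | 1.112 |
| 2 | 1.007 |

V_stall = 54.2 m/s

At 1 km, from the table: ρ = 1.112 kg/m³.
At stall, lift equals weight: L = W = m·g = 97.7 × 9.81 = 958.4 N.
From L = ½ρV²S·CL,max = W: V_stall = √(2W/(ρSCL,max)) = √(2·958.4/(1.112·0.489·1.2))
V_stall = √2938 = 54.2 m/s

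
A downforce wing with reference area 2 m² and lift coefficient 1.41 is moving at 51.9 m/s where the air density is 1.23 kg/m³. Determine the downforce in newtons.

L = 4670 N

Dynamic pressure q = ½ρv² = ½ × 1.23 × 51.9² = 1657 Pa.
L = q·S·CL = 1657 × 2 × 1.41 = 4670 N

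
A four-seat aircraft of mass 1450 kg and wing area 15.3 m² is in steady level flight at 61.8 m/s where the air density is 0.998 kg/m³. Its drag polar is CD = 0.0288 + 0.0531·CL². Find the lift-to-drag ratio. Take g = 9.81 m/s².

L/D = 11.8

Level flight ⇒ L = W = m·g = 1450 × 9.81 = 14224 N.
q = ½ρv² = ½ × 0.998 × 61.8² = 1906 Pa.
CL = W/(q·S) = 14224 / (1906 × 15.3) = 0.4878.
CD = 0.0288 + 0.0531 × 0.4878² = 0.04144.
L/D = CL/CD = 0.4878 / 0.04144 = 11.8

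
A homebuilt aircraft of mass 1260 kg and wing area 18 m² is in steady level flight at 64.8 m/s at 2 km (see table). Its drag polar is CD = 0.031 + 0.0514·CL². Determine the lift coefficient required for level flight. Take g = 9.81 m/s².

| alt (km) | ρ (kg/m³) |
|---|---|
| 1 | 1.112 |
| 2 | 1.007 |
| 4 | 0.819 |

CL = 0.325

At 2 km, from the table: ρ = 1.007 kg/m³.
Weight W = mg = 1260 × 9.81 = 12361 N; in level flight L = W.
Dynamic pressure q = 0.5 × 1.007 × 64.8² = 2114 Pa.
Required CL = L/(qS) = 12361/(2114·18) = 0.3248.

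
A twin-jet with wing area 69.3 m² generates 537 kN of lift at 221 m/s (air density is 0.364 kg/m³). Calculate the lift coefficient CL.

From L = ½ρv²S·CL, rearranging gives CL = 2L/(ρv²S).
CL = 2 × 5.37×10^5 / (0.364 × 221² × 69.3) = 0.872

CL = 0.872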